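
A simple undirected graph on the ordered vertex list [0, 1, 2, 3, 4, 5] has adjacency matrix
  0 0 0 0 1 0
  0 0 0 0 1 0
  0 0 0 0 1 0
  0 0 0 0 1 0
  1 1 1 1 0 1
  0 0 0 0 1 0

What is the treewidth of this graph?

1

A width-1 tree decomposition is:
Bags: B1 = {2, 4}  B2 = {4, 5}  B3 = {1, 4}  B4 = {3, 4}  B5 = {0, 4}
Tree: B1–B2, B1–B3, B3–B4, B4–B5
Every bag has size at most 2, so the width is 2 − 1 = 1 and tw(G) ≤ 1. G has an edge, so its treewidth is at least 1. Combining the bounds, tw(G) = 1.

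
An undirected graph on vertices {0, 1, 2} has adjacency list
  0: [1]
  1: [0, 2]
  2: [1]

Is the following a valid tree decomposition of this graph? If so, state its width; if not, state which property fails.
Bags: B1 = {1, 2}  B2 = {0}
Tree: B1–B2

No — edge (1,0) lies in no bag.

A tree decomposition must satisfy three properties: every vertex lies in some bag; for every edge, both endpoints lie together in some bag; and for every vertex, the bags containing it form a connected subtree. Here edge (1,0) lies in no bag, so the decomposition is invalid.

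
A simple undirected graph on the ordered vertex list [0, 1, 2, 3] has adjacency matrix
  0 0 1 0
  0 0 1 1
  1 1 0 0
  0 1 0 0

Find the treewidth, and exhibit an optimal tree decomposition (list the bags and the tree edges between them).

Each bag holds 2 vertices, so the decomposition has width 1, which upper-bounds the treewidth. G has an edge, so its treewidth is at least 1. Hence tw(G) = 1 exactly.

Treewidth 1.
One such decomposition:
Bags: B1 = {1, 3}  B2 = {1, 2}  B3 = {0, 2}
Tree: B1–B2, B2–B3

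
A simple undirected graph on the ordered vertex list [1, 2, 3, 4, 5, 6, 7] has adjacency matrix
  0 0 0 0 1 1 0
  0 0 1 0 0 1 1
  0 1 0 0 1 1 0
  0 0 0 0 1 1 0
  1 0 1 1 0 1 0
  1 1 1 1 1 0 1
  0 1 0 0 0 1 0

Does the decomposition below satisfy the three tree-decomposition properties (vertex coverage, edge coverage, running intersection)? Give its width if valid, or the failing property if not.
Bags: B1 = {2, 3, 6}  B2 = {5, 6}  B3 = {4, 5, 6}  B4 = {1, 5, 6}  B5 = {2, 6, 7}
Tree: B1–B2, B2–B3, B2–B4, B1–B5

No — edge (3,5) lies in no bag.

A tree decomposition must satisfy three properties: every vertex lies in some bag; for every edge, both endpoints lie together in some bag; and for every vertex, the bags containing it form a connected subtree. Here edge (3,5) lies in no bag, so the decomposition is invalid.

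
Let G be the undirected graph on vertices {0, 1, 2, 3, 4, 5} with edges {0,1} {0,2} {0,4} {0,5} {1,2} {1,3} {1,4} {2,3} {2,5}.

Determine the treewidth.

A width-2 tree decomposition is:
Bags: B1 = {0, 2, 5}  B2 = {0, 1, 2}  B3 = {0, 1, 4}  B4 = {1, 2, 3}
Tree: B1–B2, B2–B3, B2–B4
Every bag has size at most 3, so the width is 3 − 1 = 2 and tw(G) ≤ 2. Conversely, {0, 1, 2} is a clique of size 3, and the vertices of any clique must share a bag in every tree decomposition; so some bag has ≥ 3 vertices and tw(G) ≥ 2. Combining the bounds, tw(G) = 2.

2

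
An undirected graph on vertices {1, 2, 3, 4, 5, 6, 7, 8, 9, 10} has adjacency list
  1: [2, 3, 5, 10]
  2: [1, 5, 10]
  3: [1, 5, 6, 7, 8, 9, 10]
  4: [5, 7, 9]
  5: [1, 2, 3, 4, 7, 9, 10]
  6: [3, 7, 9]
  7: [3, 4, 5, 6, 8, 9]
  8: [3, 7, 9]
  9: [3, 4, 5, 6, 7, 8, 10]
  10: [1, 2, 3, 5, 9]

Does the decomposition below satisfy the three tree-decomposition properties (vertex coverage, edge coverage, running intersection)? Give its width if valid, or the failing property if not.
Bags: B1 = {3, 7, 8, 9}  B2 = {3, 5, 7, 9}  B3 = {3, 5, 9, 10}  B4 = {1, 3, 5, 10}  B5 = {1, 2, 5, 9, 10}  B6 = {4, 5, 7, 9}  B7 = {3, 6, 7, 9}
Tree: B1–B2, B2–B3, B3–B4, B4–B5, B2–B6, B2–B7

A tree decomposition must satisfy three properties: every vertex lies in some bag; for every edge, both endpoints lie together in some bag; and for every vertex, the bags containing it form a connected subtree. Here bags containing vertex 9 are not connected in the tree, so the decomposition is invalid.

No — bags containing vertex 9 are not connected in the tree.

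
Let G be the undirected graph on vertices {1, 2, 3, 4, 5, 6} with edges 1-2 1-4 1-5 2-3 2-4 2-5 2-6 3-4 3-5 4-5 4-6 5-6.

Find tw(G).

3

A width-3 tree decomposition is:
Bags: B1 = {2, 3, 4, 5}  B2 = {2, 4, 5, 6}  B3 = {1, 2, 4, 5}
Tree: B1–B2, B1–B3
The largest bag has 4 vertices, giving width 3; this decomposition certifies tw(G) ≤ 3. Conversely, {1, 2, 4, 5} is a clique of size 4, and the vertices of any clique must share a bag in every tree decomposition; so some bag has ≥ 4 vertices and tw(G) ≥ 3. Combining the bounds, tw(G) = 3.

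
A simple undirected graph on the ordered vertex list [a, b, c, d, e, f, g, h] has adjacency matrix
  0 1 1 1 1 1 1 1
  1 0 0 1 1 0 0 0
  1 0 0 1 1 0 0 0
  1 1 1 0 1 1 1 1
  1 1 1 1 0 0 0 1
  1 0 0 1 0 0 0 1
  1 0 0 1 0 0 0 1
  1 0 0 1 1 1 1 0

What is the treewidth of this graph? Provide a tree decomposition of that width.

Each bag holds 4 vertices, so the decomposition has width 3, which upper-bounds the treewidth. On the other hand G contains the 4-clique {a, d, g, h}. A clique must lie in a single bag of any decomposition, so no decomposition can have width below 3. The upper and lower bounds meet at 3, so that is the treewidth.

Treewidth 3.
Bags: B1 = {a, d, e, h}  B2 = {a, d, g, h}  B3 = {a, b, d, e}  B4 = {a, c, d, e}  B5 = {a, d, f, h}
Tree: B1–B2, B1–B3, B3–B4, B2–B5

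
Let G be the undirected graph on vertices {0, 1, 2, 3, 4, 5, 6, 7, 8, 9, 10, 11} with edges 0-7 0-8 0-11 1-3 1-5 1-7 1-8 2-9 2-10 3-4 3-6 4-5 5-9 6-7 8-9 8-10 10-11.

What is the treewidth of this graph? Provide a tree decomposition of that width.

Treewidth 3.
One such decomposition:
Bags: B1 = {3, 4, 5, 6}  B2 = {1, 3, 5, 6}  B3 = {1, 5, 6, 7}  B4 = {1, 5, 7, 9}  B5 = {1, 7, 8, 9}  B6 = {0, 7, 8, 9}  B7 = {0, 2, 8, 9}  B8 = {0, 2, 8, 10}  B9 = {0, 2, 10, 11}
Tree: B1–B2, B2–B3, B3–B4, B4–B5, B5–B6, B6–B7, B7–B8, B8–B9

Every bag has size at most 4, so the width is 4 − 1 = 3 and tw(G) ≤ 3. For the lower bound: the 4 vertex sets {3,4,6}, {5}, {1}, {0,7,8,9} are disjoint, each induces a connected subgraph, and every pair is joined by at least one edge of G. Contracting each set to a single vertex therefore yields K_{4} as a minor, and since treewidth is minor-monotone, tw(G) ≥ tw(K_{4}) = 3. Therefore the treewidth is 3.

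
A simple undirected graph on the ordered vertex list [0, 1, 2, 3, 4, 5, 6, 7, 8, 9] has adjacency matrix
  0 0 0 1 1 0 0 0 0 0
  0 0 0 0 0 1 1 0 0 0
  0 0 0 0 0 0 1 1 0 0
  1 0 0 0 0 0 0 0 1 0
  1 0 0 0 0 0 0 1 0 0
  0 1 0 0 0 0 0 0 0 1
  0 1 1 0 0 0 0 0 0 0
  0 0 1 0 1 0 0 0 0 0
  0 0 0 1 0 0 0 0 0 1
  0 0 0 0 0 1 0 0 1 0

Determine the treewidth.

2

A width-2 tree decomposition is:
Bags: B1 = {0, 3, 8}  B2 = {0, 8, 9}  B3 = {0, 5, 9}  B4 = {0, 1, 5}  B5 = {0, 1, 6}  B6 = {0, 2, 6}  B7 = {0, 2, 7}  B8 = {0, 4, 7}
Tree: B1–B2, B2–B3, B3–B4, B4–B5, B5–B6, B6–B7, B7–B8
Every bag has size at most 3, so the width is 3 − 1 = 2 and tw(G) ≤ 2. The edges 0–3–8–9–5–1–6–2–7–4–0 form a cycle, so G is not a tree and its treewidth is at least 2. Combining the bounds, tw(G) = 2.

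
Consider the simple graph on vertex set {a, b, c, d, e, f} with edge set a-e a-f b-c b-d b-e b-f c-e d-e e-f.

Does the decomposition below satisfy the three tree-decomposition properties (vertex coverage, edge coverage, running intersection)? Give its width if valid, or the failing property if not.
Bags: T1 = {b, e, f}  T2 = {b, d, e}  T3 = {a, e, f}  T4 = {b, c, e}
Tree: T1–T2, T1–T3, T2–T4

Every vertex of G appears in some bag (union = {a, b, c, d, e, f}); every edge is covered by a bag; and for each vertex v the set of bags containing v is connected in the bag tree. The decomposition is therefore valid. The largest bag has 3 vertices, so the width is 2.

Yes; width 2.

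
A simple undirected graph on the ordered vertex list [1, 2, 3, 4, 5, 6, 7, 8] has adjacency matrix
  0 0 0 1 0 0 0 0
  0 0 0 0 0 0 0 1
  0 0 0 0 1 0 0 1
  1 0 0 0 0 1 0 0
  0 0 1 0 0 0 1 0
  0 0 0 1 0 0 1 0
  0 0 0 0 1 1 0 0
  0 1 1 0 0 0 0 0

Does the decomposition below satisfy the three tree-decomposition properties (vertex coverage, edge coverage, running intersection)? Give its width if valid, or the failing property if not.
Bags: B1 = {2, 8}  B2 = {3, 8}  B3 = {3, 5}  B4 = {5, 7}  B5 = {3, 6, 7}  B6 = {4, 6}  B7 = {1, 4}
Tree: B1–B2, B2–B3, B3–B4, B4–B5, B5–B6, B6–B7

A tree decomposition must satisfy three properties: every vertex lies in some bag; for every edge, both endpoints lie together in some bag; and for every vertex, the bags containing it form a connected subtree. Here bags containing vertex 3 are not connected in the tree, so the decomposition is invalid.

No — bags containing vertex 3 are not connected in the tree.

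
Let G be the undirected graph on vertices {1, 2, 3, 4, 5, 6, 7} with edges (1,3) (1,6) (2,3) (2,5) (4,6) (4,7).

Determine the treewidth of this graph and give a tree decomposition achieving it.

Treewidth 1.
One such decomposition:
Bags: B1 = {2, 5}  B2 = {2, 3}  B3 = {1, 3}  B4 = {1, 6}  B5 = {4, 6}  B6 = {4, 7}
Tree: B1–B2, B2–B3, B3–B4, B4–B5, B5–B6

The largest bag has 2 vertices, giving width 1; this decomposition certifies tw(G) ≤ 1. Any graph with an edge has treewidth ≥ 1, and G has the edge 5–2. Hence tw(G) = 1 exactly.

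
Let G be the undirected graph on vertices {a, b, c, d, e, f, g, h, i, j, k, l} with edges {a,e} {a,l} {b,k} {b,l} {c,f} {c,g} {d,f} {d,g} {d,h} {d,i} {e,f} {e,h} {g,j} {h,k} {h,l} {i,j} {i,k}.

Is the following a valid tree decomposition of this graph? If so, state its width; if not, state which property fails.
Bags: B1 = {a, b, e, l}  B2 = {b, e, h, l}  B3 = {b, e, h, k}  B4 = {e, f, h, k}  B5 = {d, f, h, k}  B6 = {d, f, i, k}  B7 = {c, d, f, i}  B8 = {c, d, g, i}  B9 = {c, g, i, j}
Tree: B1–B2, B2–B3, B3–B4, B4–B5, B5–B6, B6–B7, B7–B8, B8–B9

Every vertex of G appears in some bag (union = {a, b, c, d, e, f, g, h, i, j, k, l}); every edge is covered by a bag; and for each vertex v the set of bags containing v is connected in the bag tree. The decomposition is therefore valid. The largest bag has 4 vertices, so the width is 3.

Yes; width 3.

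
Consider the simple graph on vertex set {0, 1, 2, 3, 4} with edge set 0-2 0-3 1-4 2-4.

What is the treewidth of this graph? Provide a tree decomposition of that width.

Treewidth 1.
One such decomposition:
Bags: B1 = {1, 4}  B2 = {2, 4}  B3 = {0, 2}  B4 = {0, 3}
Tree: B1–B2, B2–B3, B3–B4

The largest bag has 2 vertices, giving width 1; this decomposition certifies tw(G) ≤ 1. Since G has at least one edge (e.g. 1–4), it is not an edgeless graph, so tw(G) ≥ 1. Hence tw(G) = 1 exactly.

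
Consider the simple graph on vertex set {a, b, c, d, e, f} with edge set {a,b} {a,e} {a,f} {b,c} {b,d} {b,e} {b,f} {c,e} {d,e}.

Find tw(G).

2

A width-2 tree decomposition is:
Bags: B1 = {a, b, e}  B2 = {b, d, e}  B3 = {b, c, e}  B4 = {a, b, f}
Tree: B1–B2, B2–B3, B1–B4
Each bag holds 3 vertices, so the decomposition has width 2, which upper-bounds the treewidth. For the lower bound, the 3 vertices {b, d, e} are pairwise adjacent, and any tree decomposition puts a clique entirely inside one bag — forcing width ≥ 2. The upper and lower bounds meet at 2, so that is the treewidth.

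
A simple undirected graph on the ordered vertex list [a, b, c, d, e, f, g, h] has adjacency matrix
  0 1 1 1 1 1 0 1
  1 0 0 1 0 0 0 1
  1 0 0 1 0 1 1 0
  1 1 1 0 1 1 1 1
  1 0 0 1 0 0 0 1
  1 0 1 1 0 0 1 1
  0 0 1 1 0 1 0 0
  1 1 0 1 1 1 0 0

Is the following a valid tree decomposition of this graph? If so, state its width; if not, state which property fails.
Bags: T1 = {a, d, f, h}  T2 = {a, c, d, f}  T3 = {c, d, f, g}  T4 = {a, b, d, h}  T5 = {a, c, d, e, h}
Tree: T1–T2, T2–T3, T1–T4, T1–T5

A tree decomposition must satisfy three properties: every vertex lies in some bag; for every edge, both endpoints lie together in some bag; and for every vertex, the bags containing it form a connected subtree. Here bags containing vertex c are not connected in the tree, so the decomposition is invalid.

No — bags containing vertex c are not connected in the tree.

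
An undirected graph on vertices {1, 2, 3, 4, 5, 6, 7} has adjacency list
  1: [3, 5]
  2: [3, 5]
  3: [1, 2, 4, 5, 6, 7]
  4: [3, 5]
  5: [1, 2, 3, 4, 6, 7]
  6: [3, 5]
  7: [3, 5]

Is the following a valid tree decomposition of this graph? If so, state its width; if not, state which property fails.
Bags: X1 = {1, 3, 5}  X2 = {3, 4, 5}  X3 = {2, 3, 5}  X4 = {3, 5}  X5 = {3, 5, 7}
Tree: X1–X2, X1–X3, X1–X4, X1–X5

No — vertex 6 appears in no bag.

A tree decomposition must satisfy three properties: every vertex lies in some bag; for every edge, both endpoints lie together in some bag; and for every vertex, the bags containing it form a connected subtree. Here vertex 6 appears in no bag, so the decomposition is invalid.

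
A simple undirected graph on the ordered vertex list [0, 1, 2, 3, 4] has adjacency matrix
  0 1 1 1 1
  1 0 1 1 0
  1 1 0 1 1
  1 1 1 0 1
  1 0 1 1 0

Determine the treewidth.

A width-3 tree decomposition is:
Bags: B1 = {0, 2, 3, 4}  B2 = {0, 1, 2, 3}
Tree: B1–B2
Every bag has size at most 4, so the width is 4 − 1 = 3 and tw(G) ≤ 3. On the other hand G contains the 4-clique {0, 1, 2, 3}. A clique must lie in a single bag of any decomposition, so no decomposition can have width below 3. The upper and lower bounds meet at 3, so that is the treewidth.

3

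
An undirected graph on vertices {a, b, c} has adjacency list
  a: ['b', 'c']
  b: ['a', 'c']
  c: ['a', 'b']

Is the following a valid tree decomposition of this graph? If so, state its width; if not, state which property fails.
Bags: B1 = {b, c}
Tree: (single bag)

No — vertex a appears in no bag.

A tree decomposition must satisfy three properties: every vertex lies in some bag; for every edge, both endpoints lie together in some bag; and for every vertex, the bags containing it form a connected subtree. Here vertex a appears in no bag, so the decomposition is invalid.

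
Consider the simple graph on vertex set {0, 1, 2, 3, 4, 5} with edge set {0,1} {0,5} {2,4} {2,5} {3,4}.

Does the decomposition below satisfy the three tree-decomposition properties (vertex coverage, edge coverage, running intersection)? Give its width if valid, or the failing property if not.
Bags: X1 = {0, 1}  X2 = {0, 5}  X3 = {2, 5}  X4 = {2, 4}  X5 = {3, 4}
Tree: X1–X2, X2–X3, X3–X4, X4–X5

Yes; width 1.

Vertex coverage: the bags together contain {0, 1, 2, 3, 4, 5}, the full vertex set. Edge coverage: each edge of G has both endpoints in at least one bag. Running intersection: for every vertex, the bags containing it form a connected subtree. All three properties hold, so this is a valid tree decomposition of width max|bag| − 1 = 1, and hence tw(G) ≤ 1.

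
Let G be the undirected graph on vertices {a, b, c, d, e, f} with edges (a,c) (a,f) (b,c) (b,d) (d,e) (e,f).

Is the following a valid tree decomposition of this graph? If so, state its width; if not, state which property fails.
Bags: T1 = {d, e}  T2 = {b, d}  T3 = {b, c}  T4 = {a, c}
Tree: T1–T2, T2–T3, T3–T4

No — vertex f appears in no bag.

A tree decomposition must satisfy three properties: every vertex lies in some bag; for every edge, both endpoints lie together in some bag; and for every vertex, the bags containing it form a connected subtree. Here vertex f appears in no bag, so the decomposition is invalid.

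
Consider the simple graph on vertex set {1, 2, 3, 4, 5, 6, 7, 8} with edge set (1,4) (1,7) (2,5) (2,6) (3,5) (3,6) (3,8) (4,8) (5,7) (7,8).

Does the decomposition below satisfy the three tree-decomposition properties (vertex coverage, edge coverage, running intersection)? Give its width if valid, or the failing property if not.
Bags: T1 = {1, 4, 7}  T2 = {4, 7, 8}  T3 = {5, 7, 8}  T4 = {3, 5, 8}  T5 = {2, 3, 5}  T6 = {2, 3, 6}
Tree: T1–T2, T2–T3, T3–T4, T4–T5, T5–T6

Checking the three conditions: (i) the bags cover all of {1, 2, 3, 4, 5, 6, 7, 8}; (ii) for each edge, some bag contains both endpoints; (iii) the bags containing any fixed vertex form a subtree. All hold, so the decomposition is valid with width 3 − 1 = 2.

Yes; width 2.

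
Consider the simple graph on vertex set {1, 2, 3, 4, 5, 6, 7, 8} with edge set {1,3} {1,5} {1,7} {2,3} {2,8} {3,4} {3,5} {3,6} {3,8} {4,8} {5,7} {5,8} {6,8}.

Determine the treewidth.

A width-2 tree decomposition is:
Bags: B1 = {3, 4, 8}  B2 = {3, 5, 8}  B3 = {1, 3, 5}  B4 = {3, 6, 8}  B5 = {1, 5, 7}  B6 = {2, 3, 8}
Tree: B1–B2, B2–B3, B1–B4, B3–B5, B2–B6
The largest bag has 3 vertices, giving width 2; this decomposition certifies tw(G) ≤ 2. For the lower bound, the 3 vertices {2, 3, 8} are pairwise adjacent, and any tree decomposition puts a clique entirely inside one bag — forcing width ≥ 2. Therefore the treewidth is 2.

2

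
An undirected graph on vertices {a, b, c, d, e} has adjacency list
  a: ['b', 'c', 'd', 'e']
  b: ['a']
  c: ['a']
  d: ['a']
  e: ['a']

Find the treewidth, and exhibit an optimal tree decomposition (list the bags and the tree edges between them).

Treewidth 1.
Bags: B1 = {a, c}  B2 = {a, e}  B3 = {a, b}  B4 = {a, d}
Tree: B1–B2, B1–B3, B3–B4

The largest bag has 2 vertices, giving width 1; this decomposition certifies tw(G) ≤ 1. Any graph with an edge has treewidth ≥ 1, and G has the edge c–a. Hence tw(G) = 1 exactly.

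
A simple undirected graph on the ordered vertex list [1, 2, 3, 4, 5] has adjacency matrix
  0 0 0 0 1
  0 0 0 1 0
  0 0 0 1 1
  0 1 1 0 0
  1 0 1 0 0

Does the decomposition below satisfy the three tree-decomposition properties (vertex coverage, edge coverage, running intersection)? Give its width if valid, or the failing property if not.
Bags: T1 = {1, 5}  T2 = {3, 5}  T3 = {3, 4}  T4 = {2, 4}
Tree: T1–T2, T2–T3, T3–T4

Yes; width 1.

Checking the three conditions: (i) the bags cover all of {1, 2, 3, 4, 5}; (ii) for each edge, some bag contains both endpoints; (iii) the bags containing any fixed vertex form a subtree. All hold, so the decomposition is valid with width 2 − 1 = 1.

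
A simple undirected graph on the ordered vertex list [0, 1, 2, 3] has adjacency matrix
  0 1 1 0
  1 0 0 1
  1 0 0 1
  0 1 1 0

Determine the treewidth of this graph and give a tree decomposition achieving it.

Treewidth 2.
One such decomposition:
Bags: B1 = {1, 2, 3}  B2 = {0, 1, 2}
Tree: B1–B2

Every bag has size at most 3, so the width is 3 − 1 = 2 and tw(G) ≤ 2. Since 2–3–1–0–2 is a cycle in G, G is not acyclic. Forests are exactly the graphs of treewidth ≤ 1, so tw(G) ≥ 2. Hence tw(G) = 2 exactly.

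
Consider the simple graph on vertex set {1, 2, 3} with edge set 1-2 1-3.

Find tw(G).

A width-1 tree decomposition is:
Bags: B1 = {1, 2}  B2 = {1, 3}
Tree: B1–B2
Each bag holds 2 vertices, so the decomposition has width 1, which upper-bounds the treewidth. Since G has at least one edge (e.g. 1–2), it is not an edgeless graph, so tw(G) ≥ 1. Combining the bounds, tw(G) = 1.

1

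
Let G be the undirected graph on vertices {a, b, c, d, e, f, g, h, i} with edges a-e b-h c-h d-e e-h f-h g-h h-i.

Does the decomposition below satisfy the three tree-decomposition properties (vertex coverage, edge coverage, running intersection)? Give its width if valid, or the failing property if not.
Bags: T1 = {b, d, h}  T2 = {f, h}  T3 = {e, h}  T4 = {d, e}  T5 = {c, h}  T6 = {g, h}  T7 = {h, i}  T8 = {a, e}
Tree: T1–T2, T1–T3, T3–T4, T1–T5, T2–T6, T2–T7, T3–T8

A tree decomposition must satisfy three properties: every vertex lies in some bag; for every edge, both endpoints lie together in some bag; and for every vertex, the bags containing it form a connected subtree. Here bags containing vertex d are not connected in the tree, so the decomposition is invalid.

No — bags containing vertex d are not connected in the tree.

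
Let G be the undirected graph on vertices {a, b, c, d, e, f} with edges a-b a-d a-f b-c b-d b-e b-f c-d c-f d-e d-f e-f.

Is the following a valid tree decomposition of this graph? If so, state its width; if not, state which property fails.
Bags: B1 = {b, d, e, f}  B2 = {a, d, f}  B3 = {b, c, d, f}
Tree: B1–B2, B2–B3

No — edge (b,a) lies in no bag.

A tree decomposition must satisfy three properties: every vertex lies in some bag; for every edge, both endpoints lie together in some bag; and for every vertex, the bags containing it form a connected subtree. Here edge (b,a) lies in no bag, so the decomposition is invalid.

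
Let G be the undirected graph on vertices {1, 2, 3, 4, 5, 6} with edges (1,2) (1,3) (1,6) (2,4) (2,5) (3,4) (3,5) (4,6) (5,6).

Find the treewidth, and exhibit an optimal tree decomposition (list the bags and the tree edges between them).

Each bag holds 4 vertices, so the decomposition has width 3, which upper-bounds the treewidth. For the lower bound: the 4 vertex sets {5,6}, {1,2}, {3}, {4} are disjoint, each induces a connected subgraph, and every pair is joined by at least one edge of G. Contracting each set to a single vertex therefore yields K_{4} as a minor, and since treewidth is minor-monotone, tw(G) ≥ tw(K_{4}) = 3. The upper and lower bounds meet at 3, so that is the treewidth.

Treewidth 3.
One such decomposition:
Bags: B1 = {2, 3, 5, 6}  B2 = {1, 2, 3, 6}  B3 = {2, 3, 4, 6}
Tree: B1–B2, B2–B3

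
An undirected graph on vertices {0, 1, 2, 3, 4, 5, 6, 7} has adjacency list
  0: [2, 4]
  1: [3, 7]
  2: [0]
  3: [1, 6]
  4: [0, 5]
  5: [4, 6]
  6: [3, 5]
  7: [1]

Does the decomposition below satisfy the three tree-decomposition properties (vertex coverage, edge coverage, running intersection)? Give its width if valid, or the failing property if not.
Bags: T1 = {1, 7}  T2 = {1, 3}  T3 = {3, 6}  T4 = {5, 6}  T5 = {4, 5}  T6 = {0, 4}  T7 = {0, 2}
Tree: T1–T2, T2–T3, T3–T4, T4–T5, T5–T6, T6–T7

Every vertex of G appears in some bag (union = {0, 1, 2, 3, 4, 5, 6, 7}); every edge is covered by a bag; and for each vertex v the set of bags containing v is connected in the bag tree. The decomposition is therefore valid. The largest bag has 2 vertices, so the width is 1.

Yes; width 1.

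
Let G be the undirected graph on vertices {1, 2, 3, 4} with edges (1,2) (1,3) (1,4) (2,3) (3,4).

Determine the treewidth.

2

A width-2 tree decomposition is:
Bags: B1 = {1, 2, 3}  B2 = {1, 3, 4}
Tree: B1–B2
The largest bag has 3 vertices, giving width 2; this decomposition certifies tw(G) ≤ 2. Conversely, {1, 2, 3} is a clique of size 3, and the vertices of any clique must share a bag in every tree decomposition; so some bag has ≥ 3 vertices and tw(G) ≥ 2. Combining the bounds, tw(G) = 2.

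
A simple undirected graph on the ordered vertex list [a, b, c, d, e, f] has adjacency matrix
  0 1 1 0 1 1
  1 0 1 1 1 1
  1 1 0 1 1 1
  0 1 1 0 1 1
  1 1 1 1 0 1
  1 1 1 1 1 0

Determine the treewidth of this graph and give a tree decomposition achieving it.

Treewidth 4.
One such decomposition:
Bags: B1 = {a, b, c, e, f}  B2 = {b, c, d, e, f}
Tree: B1–B2

Every bag has size at most 5, so the width is 5 − 1 = 4 and tw(G) ≤ 4. On the other hand G contains the 5-clique {b, c, d, e, f}. A clique must lie in a single bag of any decomposition, so no decomposition can have width below 4. Hence tw(G) = 4 exactly.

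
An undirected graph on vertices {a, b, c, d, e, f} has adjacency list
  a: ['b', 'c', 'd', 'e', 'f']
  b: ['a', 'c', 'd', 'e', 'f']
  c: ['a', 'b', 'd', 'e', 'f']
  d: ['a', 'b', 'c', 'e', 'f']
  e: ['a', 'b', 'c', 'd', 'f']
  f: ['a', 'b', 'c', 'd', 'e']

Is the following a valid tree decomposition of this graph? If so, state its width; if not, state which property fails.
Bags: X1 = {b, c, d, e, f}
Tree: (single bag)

No — vertex a appears in no bag.

A tree decomposition must satisfy three properties: every vertex lies in some bag; for every edge, both endpoints lie together in some bag; and for every vertex, the bags containing it form a connected subtree. Here vertex a appears in no bag, so the decomposition is invalid.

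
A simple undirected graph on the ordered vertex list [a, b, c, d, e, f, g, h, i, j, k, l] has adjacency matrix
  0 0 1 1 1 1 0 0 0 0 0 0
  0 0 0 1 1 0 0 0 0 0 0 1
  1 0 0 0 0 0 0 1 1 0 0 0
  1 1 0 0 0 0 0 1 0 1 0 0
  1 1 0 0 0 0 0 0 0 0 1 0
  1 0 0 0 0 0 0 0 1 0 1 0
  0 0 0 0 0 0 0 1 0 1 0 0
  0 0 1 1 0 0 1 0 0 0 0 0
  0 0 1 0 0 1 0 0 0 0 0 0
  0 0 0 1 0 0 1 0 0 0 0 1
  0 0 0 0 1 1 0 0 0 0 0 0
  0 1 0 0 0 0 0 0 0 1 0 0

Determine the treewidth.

3

A width-3 tree decomposition is:
Bags: B1 = {b, g, j, l}  B2 = {b, d, g, j}  B3 = {b, d, g, h}  B4 = {b, d, e, h}  B5 = {a, d, e, h}  B6 = {a, c, e, h}  B7 = {a, c, e, k}  B8 = {a, c, f, k}  B9 = {c, f, i, k}
Tree: B1–B2, B2–B3, B3–B4, B4–B5, B5–B6, B6–B7, B7–B8, B8–B9
The largest bag has 4 vertices, giving width 3; this decomposition certifies tw(G) ≤ 3. For the lower bound: the 4 vertex sets {g,j,l}, {b}, {d}, {a,c,e,h} are disjoint, each induces a connected subgraph, and every pair is joined by at least one edge of G. Contracting each set to a single vertex therefore yields K_{4} as a minor, and since treewidth is minor-monotone, tw(G) ≥ tw(K_{4}) = 3. Combining the bounds, tw(G) = 3.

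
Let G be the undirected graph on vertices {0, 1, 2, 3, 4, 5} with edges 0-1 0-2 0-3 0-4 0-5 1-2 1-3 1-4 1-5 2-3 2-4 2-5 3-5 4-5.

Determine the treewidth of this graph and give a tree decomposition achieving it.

The largest bag has 5 vertices, giving width 4; this decomposition certifies tw(G) ≤ 4. For the lower bound, the 5 vertices {0, 1, 2, 3, 5} are pairwise adjacent, and any tree decomposition puts a clique entirely inside one bag — forcing width ≥ 4. Combining the bounds, tw(G) = 4.

Treewidth 4.
One optimal decomposition is:
Bags: B1 = {0, 1, 2, 4, 5}  B2 = {0, 1, 2, 3, 5}
Tree: B1–B2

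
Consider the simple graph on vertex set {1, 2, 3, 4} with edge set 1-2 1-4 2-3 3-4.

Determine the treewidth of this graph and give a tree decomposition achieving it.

Every bag has size at most 3, so the width is 3 − 1 = 2 and tw(G) ≤ 2. Since 3–4–1–2–3 is a cycle in G, G is not acyclic. Forests are exactly the graphs of treewidth ≤ 1, so tw(G) ≥ 2. Hence tw(G) = 2 exactly.

Treewidth 2.
One such decomposition:
Bags: B1 = {1, 3, 4}  B2 = {1, 2, 3}
Tree: B1–B2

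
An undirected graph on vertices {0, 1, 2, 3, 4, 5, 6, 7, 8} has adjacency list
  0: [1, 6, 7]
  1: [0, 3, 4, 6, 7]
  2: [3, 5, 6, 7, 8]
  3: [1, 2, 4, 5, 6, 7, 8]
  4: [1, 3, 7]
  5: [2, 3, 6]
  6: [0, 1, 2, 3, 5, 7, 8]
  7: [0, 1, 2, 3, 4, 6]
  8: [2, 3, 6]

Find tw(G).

3

A width-3 tree decomposition is:
Bags: B1 = {1, 3, 4, 7}  B2 = {1, 3, 6, 7}  B3 = {2, 3, 6, 7}  B4 = {0, 1, 6, 7}  B5 = {2, 3, 5, 6}  B6 = {2, 3, 6, 8}
Tree: B1–B2, B2–B3, B2–B4, B3–B5, B3–B6
Every bag has size at most 4, so the width is 4 − 1 = 3 and tw(G) ≤ 3. On the other hand G contains the 4-clique {0, 1, 6, 7}. A clique must lie in a single bag of any decomposition, so no decomposition can have width below 3. Combining the bounds, tw(G) = 3.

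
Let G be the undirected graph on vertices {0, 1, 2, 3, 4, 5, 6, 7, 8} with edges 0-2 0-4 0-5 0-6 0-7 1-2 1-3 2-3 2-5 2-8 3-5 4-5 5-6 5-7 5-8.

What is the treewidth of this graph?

A width-2 tree decomposition is:
Bags: B1 = {0, 2, 5}  B2 = {0, 4, 5}  B3 = {2, 5, 8}  B4 = {0, 5, 6}  B5 = {2, 3, 5}  B6 = {1, 2, 3}  B7 = {0, 5, 7}
Tree: B1–B2, B1–B3, B1–B4, B1–B5, B5–B6, B1–B7
Each bag holds 3 vertices, so the decomposition has width 2, which upper-bounds the treewidth. For the lower bound, the 3 vertices {1, 2, 3} are pairwise adjacent, and any tree decomposition puts a clique entirely inside one bag — forcing width ≥ 2. Combining the bounds, tw(G) = 2.

2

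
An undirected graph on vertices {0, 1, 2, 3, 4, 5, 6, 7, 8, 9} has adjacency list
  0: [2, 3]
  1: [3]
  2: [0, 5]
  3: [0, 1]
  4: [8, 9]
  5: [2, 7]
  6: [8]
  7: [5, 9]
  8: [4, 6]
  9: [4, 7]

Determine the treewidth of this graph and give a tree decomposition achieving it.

Treewidth 1.
One such decomposition:
Bags: B1 = {6, 8}  B2 = {4, 8}  B3 = {4, 9}  B4 = {7, 9}  B5 = {5, 7}  B6 = {2, 5}  B7 = {0, 2}  B8 = {0, 3}  B9 = {1, 3}
Tree: B1–B2, B2–B3, B3–B4, B4–B5, B5–B6, B6–B7, B7–B8, B8–B9

The largest bag has 2 vertices, giving width 1; this decomposition certifies tw(G) ≤ 1. Any graph with an edge has treewidth ≥ 1, and G has the edge 6–8. The upper and lower bounds meet at 1, so that is the treewidth.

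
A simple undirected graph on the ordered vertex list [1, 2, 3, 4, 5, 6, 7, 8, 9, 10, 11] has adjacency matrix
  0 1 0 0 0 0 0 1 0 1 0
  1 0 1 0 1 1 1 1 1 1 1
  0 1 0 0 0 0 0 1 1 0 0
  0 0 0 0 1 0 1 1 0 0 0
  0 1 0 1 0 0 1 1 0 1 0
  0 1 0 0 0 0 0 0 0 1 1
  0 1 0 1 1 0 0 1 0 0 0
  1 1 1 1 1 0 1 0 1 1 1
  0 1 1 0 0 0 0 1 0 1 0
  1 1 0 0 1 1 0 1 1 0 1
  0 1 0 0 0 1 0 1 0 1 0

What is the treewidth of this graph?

A width-3 tree decomposition is:
Bags: B1 = {1, 2, 8, 10}  B2 = {2, 8, 9, 10}  B3 = {2, 3, 8, 9}  B4 = {2, 8, 10, 11}  B5 = {2, 5, 8, 10}  B6 = {2, 5, 7, 8}  B7 = {4, 5, 7, 8}  B8 = {2, 6, 10, 11}
Tree: B1–B2, B2–B3, B2–B4, B1–B5, B5–B6, B6–B7, B4–B8
The largest bag has 4 vertices, giving width 3; this decomposition certifies tw(G) ≤ 3. For the lower bound, the 4 vertices {1, 2, 8, 10} are pairwise adjacent, and any tree decomposition puts a clique entirely inside one bag — forcing width ≥ 3. Hence tw(G) = 3 exactly.

3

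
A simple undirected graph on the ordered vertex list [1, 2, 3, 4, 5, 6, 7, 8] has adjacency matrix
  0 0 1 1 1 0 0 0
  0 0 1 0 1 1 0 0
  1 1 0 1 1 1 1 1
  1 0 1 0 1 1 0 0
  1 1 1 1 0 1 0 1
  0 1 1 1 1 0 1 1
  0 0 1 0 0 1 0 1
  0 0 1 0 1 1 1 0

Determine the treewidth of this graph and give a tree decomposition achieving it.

Every bag has size at most 4, so the width is 4 − 1 = 3 and tw(G) ≤ 3. On the other hand G contains the 4-clique {1, 3, 4, 5}. A clique must lie in a single bag of any decomposition, so no decomposition can have width below 3. Hence tw(G) = 3 exactly.

Treewidth 3.
One such decomposition:
Bags: B1 = {3, 5, 6, 8}  B2 = {3, 4, 5, 6}  B3 = {1, 3, 4, 5}  B4 = {3, 6, 7, 8}  B5 = {2, 3, 5, 6}
Tree: B1–B2, B2–B3, B1–B4, B2–B5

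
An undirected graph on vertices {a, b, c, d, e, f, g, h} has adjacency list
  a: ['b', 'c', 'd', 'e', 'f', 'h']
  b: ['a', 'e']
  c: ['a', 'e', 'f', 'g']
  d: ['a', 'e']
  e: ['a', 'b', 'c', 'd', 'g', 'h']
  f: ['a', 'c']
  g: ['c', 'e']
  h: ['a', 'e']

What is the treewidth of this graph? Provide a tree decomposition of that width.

Treewidth 2.
One optimal decomposition is:
Bags: B1 = {a, d, e}  B2 = {a, c, e}  B3 = {c, e, g}  B4 = {a, c, f}  B5 = {a, b, e}  B6 = {a, e, h}
Tree: B1–B2, B2–B3, B2–B4, B2–B5, B2–B6

Each bag holds 3 vertices, so the decomposition has width 2, which upper-bounds the treewidth. Conversely, {c, e, g} is a clique of size 3, and the vertices of any clique must share a bag in every tree decomposition; so some bag has ≥ 3 vertices and tw(G) ≥ 2. Combining the bounds, tw(G) = 2.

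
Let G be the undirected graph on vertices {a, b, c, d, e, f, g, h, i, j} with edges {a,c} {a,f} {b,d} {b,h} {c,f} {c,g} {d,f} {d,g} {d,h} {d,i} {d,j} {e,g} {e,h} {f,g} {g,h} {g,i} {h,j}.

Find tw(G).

A width-2 tree decomposition is:
Bags: B1 = {d, f, g}  B2 = {d, g, h}  B3 = {b, d, h}  B4 = {d, g, i}  B5 = {e, g, h}  B6 = {c, f, g}  B7 = {a, c, f}  B8 = {d, h, j}
Tree: B1–B2, B2–B3, B1–B4, B2–B5, B1–B6, B6–B7, B3–B8
Every bag has size at most 3, so the width is 3 − 1 = 2 and tw(G) ≤ 2. For the lower bound, the 3 vertices {d, g, h} are pairwise adjacent, and any tree decomposition puts a clique entirely inside one bag — forcing width ≥ 2. Combining the bounds, tw(G) = 2.

2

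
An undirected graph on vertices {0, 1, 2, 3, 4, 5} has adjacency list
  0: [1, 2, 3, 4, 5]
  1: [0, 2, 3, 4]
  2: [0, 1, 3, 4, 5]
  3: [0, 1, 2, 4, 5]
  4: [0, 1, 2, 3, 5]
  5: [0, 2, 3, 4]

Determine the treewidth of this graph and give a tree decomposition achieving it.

Treewidth 4.
Bags: B1 = {0, 2, 3, 4, 5}  B2 = {0, 1, 2, 3, 4}
Tree: B1–B2

Every bag has size at most 5, so the width is 5 − 1 = 4 and tw(G) ≤ 4. On the other hand G contains the 5-clique {0, 1, 2, 3, 4}. A clique must lie in a single bag of any decomposition, so no decomposition can have width below 4. The upper and lower bounds meet at 4, so that is the treewidth.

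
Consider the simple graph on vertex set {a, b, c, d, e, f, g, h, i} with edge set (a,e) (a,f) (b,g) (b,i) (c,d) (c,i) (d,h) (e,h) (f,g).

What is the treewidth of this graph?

A width-2 tree decomposition is:
Bags: B1 = {c, d, i}  B2 = {b, d, i}  B3 = {b, d, g}  B4 = {d, f, g}  B5 = {a, d, f}  B6 = {a, d, e}  B7 = {d, e, h}
Tree: B1–B2, B2–B3, B3–B4, B4–B5, B5–B6, B6–B7
The largest bag has 3 vertices, giving width 2; this decomposition certifies tw(G) ≤ 2. The edges d–c–i–b–g–f–a–e–h–d form a cycle, so G is not a tree and its treewidth is at least 2. Combining the bounds, tw(G) = 2.

2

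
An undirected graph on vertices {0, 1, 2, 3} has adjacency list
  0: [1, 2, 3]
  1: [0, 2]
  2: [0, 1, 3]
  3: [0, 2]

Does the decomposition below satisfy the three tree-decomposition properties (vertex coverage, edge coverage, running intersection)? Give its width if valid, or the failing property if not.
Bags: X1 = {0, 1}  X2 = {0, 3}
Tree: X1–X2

A tree decomposition must satisfy three properties: every vertex lies in some bag; for every edge, both endpoints lie together in some bag; and for every vertex, the bags containing it form a connected subtree. Here vertex 2 appears in no bag, so the decomposition is invalid.

No — vertex 2 appears in no bag.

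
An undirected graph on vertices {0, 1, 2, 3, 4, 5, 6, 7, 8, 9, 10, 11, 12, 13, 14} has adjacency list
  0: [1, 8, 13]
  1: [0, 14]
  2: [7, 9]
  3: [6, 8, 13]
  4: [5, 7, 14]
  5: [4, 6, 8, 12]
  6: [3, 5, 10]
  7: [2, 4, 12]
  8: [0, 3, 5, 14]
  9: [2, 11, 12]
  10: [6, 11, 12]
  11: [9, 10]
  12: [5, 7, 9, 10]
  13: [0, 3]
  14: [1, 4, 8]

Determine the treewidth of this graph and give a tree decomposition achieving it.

Each bag holds 4 vertices, so the decomposition has width 3, which upper-bounds the treewidth. For the lower bound: the 4 vertex sets {2,9,11}, {7}, {12}, {4,5,6,10} are disjoint, each induces a connected subgraph, and every pair is joined by at least one edge of G. Contracting each set to a single vertex therefore yields K_{4} as a minor, and since treewidth is minor-monotone, tw(G) ≥ tw(K_{4}) = 3. Therefore the treewidth is 3.

Treewidth 3.
One optimal decomposition is:
Bags: B1 = {2, 7, 9, 11}  B2 = {7, 9, 11, 12}  B3 = {7, 10, 11, 12}  B4 = {4, 7, 10, 12}  B5 = {4, 5, 10, 12}  B6 = {4, 5, 6, 10}  B7 = {4, 5, 6, 14}  B8 = {5, 6, 8, 14}  B9 = {3, 6, 8, 14}  B10 = {1, 3, 8, 14}  B11 = {0, 1, 3, 8}  B12 = {0, 1, 3, 13}
Tree: B1–B2, B2–B3, B3–B4, B4–B5, B5–B6, B6–B7, B7–B8, B8–B9, B9–B10, B10–B11, B11–B12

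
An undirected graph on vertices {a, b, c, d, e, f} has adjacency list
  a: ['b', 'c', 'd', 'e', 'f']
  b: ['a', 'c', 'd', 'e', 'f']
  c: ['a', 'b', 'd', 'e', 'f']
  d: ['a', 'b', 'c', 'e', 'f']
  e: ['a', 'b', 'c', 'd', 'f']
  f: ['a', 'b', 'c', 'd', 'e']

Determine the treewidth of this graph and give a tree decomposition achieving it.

Treewidth 5.
One optimal decomposition is:
Bags: B1 = {a, b, c, d, e, f}
Tree: (single bag)

With just one bag of size 6, the width is 6 − 1 = 5, so tw(G) ≤ 5. On the other hand G contains the 6-clique {a, b, c, d, e, f}. A clique must lie in a single bag of any decomposition, so no decomposition can have width below 5. The upper and lower bounds meet at 5, so that is the treewidth.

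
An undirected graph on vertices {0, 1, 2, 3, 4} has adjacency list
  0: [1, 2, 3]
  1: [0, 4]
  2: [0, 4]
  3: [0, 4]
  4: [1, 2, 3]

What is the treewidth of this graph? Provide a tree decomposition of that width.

Every bag has size at most 3, so the width is 3 − 1 = 2 and tw(G) ≤ 2. For the lower bound, G contains the cycle 1–4–2–0–1, so G is not a forest; only forests have treewidth ≤ 1, hence tw(G) ≥ 2. The upper and lower bounds meet at 2, so that is the treewidth.

Treewidth 2.
Bags: B1 = {0, 1, 4}  B2 = {0, 2, 4}  B3 = {0, 3, 4}
Tree: B1–B2, B2–B3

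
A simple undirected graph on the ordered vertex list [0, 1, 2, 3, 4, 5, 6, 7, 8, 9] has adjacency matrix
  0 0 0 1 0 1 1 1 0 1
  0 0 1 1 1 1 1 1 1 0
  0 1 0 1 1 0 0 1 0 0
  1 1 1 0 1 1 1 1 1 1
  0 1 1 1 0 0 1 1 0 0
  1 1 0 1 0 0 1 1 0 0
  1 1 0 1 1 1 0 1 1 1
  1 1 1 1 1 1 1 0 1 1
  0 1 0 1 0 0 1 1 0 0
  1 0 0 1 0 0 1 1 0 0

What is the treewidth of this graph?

4

A width-4 tree decomposition is:
Bags: B1 = {1, 3, 4, 6, 7}  B2 = {1, 3, 5, 6, 7}  B3 = {0, 3, 5, 6, 7}  B4 = {1, 3, 6, 7, 8}  B5 = {1, 2, 3, 4, 7}  B6 = {0, 3, 6, 7, 9}
Tree: B1–B2, B2–B3, B2–B4, B1–B5, B3–B6
Each bag holds 5 vertices, so the decomposition has width 4, which upper-bounds the treewidth. On the other hand G contains the 5-clique {1, 2, 3, 4, 7}. A clique must lie in a single bag of any decomposition, so no decomposition can have width below 4. The upper and lower bounds meet at 4, so that is the treewidth.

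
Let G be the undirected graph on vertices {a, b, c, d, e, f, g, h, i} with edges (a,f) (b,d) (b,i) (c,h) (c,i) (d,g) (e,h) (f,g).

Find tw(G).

A width-1 tree decomposition is:
Bags: B1 = {e, h}  B2 = {c, h}  B3 = {c, i}  B4 = {b, i}  B5 = {b, d}  B6 = {d, g}  B7 = {f, g}  B8 = {a, f}
Tree: B1–B2, B2–B3, B3–B4, B4–B5, B5–B6, B6–B7, B7–B8
The largest bag has 2 vertices, giving width 1; this decomposition certifies tw(G) ≤ 1. G has an edge, so its treewidth is at least 1. Hence tw(G) = 1 exactly.

1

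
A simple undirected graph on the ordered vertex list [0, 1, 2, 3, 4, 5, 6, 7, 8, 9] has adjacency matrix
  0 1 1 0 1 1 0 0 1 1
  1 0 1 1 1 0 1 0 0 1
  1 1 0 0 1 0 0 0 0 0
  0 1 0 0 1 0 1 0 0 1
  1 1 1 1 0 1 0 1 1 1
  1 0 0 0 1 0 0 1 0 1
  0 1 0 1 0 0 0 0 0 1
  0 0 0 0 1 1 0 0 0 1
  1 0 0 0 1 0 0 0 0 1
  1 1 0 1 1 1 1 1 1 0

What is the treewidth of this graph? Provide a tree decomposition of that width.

Every bag has size at most 4, so the width is 4 − 1 = 3 and tw(G) ≤ 3. Conversely, {0, 4, 8, 9} is a clique of size 4, and the vertices of any clique must share a bag in every tree decomposition; so some bag has ≥ 4 vertices and tw(G) ≥ 3. The upper and lower bounds meet at 3, so that is the treewidth.

Treewidth 3.
One optimal decomposition is:
Bags: B1 = {1, 3, 4, 9}  B2 = {0, 1, 4, 9}  B3 = {0, 4, 5, 9}  B4 = {0, 4, 8, 9}  B5 = {4, 5, 7, 9}  B6 = {0, 1, 2, 4}  B7 = {1, 3, 6, 9}
Tree: B1–B2, B2–B3, B2–B4, B3–B5, B2–B6, B1–B7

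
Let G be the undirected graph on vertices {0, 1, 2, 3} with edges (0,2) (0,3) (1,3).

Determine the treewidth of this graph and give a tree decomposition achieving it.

Every bag has size at most 2, so the width is 2 − 1 = 1 and tw(G) ≤ 1. G has an edge, so its treewidth is at least 1. Combining the bounds, tw(G) = 1.

Treewidth 1.
Bags: B1 = {0, 3}  B2 = {1, 3}  B3 = {0, 2}
Tree: B1–B2, B1–B3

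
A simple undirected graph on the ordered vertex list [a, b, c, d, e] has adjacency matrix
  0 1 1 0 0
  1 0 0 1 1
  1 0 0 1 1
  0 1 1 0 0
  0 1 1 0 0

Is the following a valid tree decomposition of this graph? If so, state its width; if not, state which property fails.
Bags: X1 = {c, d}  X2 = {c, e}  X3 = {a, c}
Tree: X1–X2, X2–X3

A tree decomposition must satisfy three properties: every vertex lies in some bag; for every edge, both endpoints lie together in some bag; and for every vertex, the bags containing it form a connected subtree. Here vertex b appears in no bag, so the decomposition is invalid.

No — vertex b appears in no bag.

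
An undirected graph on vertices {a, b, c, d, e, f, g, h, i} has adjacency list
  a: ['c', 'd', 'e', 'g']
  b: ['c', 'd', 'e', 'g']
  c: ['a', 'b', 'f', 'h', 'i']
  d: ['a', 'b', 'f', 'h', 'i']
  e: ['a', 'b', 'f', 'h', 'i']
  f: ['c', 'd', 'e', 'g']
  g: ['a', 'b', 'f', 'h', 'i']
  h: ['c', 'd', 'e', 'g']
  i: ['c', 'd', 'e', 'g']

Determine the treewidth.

4

A width-4 tree decomposition is:
Bags: B1 = {c, d, e, f, g}  B2 = {c, d, e, g, i}  B3 = {c, d, e, g, h}  B4 = {b, c, d, e, g}  B5 = {a, c, d, e, g}
Tree: B1–B2, B2–B3, B3–B4, B4–B5
Each bag holds 5 vertices, so the decomposition has width 4, which upper-bounds the treewidth. For the lower bound: the 5 vertex sets {d,f}, {g,i}, {c,h}, {e}, {b} are disjoint, each induces a connected subgraph, and every pair is joined by at least one edge of G. Contracting each set to a single vertex therefore yields K_{5} as a minor, and since treewidth is minor-monotone, tw(G) ≥ tw(K_{5}) = 4. Combining the bounds, tw(G) = 4.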